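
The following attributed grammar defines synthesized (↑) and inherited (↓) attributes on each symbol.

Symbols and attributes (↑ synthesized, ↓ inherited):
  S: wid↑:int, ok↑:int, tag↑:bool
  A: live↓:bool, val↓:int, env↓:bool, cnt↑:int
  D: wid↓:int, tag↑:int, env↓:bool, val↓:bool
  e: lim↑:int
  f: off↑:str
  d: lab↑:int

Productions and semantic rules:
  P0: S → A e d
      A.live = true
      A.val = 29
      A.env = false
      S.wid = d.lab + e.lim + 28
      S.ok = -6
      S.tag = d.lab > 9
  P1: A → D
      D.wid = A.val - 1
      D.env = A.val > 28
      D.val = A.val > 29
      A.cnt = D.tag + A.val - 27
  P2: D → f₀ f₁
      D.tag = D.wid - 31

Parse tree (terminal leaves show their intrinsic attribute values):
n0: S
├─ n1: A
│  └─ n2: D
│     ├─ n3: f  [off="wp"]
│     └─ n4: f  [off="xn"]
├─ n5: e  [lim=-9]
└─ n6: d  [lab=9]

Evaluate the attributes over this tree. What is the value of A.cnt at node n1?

-1

1. n1.live = true  [true]
2. n1.val = 29  [29]
3. n1.env = false  [false]
4. n2.wid = 28  [A.val - 1]
5. n2.env = true  [A.val > 28]
6. n2.val = false  [A.val > 29]
7. n3.off = "wp"  [terminal]
8. n4.off = "xn"  [terminal]
9. n2.tag = -3  [D.wid - 31]
10. n1.cnt = -1  [D.tag + A.val - 27]
11. n5.lim = -9  [terminal]
12. n6.lab = 9  [terminal]
13. n0.wid = 28  [d.lab + e.lim + 28]
14. n0.ok = -6  [-6]
15. n0.tag = false  [d.lab > 9]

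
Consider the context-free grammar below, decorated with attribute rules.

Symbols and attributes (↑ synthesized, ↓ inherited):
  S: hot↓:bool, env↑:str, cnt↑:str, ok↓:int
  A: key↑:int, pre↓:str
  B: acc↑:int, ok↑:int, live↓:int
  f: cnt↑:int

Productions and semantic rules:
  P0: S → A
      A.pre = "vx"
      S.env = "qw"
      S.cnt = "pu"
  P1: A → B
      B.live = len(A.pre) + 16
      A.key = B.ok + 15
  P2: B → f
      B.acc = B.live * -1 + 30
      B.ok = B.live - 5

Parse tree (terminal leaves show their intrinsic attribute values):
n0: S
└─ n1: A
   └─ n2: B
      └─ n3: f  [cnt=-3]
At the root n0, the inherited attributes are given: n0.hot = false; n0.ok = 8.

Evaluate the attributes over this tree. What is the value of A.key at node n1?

1. n0.hot = false  [given at root]
2. n0.ok = 8  [given at root]
3. n1.pre = "vx"  ["vx"]
4. n2.live = 18  [len(A.pre) + 16]
5. n3.cnt = -3  [terminal]
6. n2.acc = 12  [B.live * -1 + 30]
7. n2.ok = 13  [B.live - 5]
8. n1.key = 28  [B.ok + 15]
9. n0.env = "qw"  ["qw"]
10. n0.cnt = "pu"  ["pu"]

28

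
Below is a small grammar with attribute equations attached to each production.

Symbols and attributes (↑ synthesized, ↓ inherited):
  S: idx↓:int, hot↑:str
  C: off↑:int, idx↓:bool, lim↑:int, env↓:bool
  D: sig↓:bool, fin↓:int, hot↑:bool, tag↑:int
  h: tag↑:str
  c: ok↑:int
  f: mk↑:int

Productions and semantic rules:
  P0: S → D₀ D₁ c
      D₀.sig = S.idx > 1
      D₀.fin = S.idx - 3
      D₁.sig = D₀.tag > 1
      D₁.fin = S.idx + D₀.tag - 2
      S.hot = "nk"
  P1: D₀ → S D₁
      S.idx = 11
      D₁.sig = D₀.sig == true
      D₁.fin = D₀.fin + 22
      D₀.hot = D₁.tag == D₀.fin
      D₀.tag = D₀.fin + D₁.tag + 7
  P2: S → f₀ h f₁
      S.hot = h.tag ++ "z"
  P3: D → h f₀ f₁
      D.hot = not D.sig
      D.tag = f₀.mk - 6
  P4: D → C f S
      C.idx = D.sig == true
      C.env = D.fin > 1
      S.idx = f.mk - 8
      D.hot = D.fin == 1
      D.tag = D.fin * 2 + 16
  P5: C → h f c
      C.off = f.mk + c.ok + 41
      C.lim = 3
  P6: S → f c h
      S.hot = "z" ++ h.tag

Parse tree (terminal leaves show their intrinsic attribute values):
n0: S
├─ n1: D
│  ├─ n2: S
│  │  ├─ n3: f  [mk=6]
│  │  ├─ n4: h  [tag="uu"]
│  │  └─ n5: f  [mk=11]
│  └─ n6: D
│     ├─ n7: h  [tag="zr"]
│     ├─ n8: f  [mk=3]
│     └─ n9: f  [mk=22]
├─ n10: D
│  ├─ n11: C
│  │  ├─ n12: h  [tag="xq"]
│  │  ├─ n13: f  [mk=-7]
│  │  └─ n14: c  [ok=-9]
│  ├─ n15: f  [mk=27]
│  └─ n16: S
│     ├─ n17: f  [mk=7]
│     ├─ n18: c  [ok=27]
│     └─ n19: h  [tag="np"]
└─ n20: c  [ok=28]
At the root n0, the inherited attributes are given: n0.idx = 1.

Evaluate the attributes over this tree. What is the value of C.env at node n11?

1. n0.idx = 1  [given at root]
2. n1.sig = false  [S.idx > 1]
3. n1.fin = -2  [S.idx - 3]
4. n2.idx = 11  [11]
5. n3.mk = 6  [terminal]
6. n4.tag = "uu"  [terminal]
7. n5.mk = 11  [terminal]
8. n2.hot = "uuz"  [h.tag ++ "z"]
9. n6.sig = false  [D₀.sig == true]
10. n6.fin = 20  [D₀.fin + 22]
11. n7.tag = "zr"  [terminal]
12. n8.mk = 3  [terminal]
13. n9.mk = 22  [terminal]
14. n6.hot = true  [not D.sig]
15. n6.tag = -3  [f₀.mk - 6]
16. n1.hot = false  [D₁.tag == D₀.fin]
17. n1.tag = 2  [D₀.fin + D₁.tag + 7]
18. n10.sig = true  [D₀.tag > 1]
19. n10.fin = 1  [S.idx + D₀.tag - 2]
20. n11.idx = true  [D.sig == true]
21. n11.env = false  [D.fin > 1]
22. n12.tag = "xq"  [terminal]
23. n13.mk = -7  [terminal]
24. n14.ok = -9  [terminal]
25. n11.off = 25  [f.mk + c.ok + 41]
26. n11.lim = 3  [3]
27. n15.mk = 27  [terminal]
28. n16.idx = 19  [f.mk - 8]
29. n17.mk = 7  [terminal]
30. n18.ok = 27  [terminal]
31. n19.tag = "np"  [terminal]
32. n16.hot = "znp"  ["z" ++ h.tag]
33. n10.hot = true  [D.fin == 1]
34. n10.tag = 18  [D.fin * 2 + 16]
35. n20.ok = 28  [terminal]
36. n0.hot = "nk"  ["nk"]

false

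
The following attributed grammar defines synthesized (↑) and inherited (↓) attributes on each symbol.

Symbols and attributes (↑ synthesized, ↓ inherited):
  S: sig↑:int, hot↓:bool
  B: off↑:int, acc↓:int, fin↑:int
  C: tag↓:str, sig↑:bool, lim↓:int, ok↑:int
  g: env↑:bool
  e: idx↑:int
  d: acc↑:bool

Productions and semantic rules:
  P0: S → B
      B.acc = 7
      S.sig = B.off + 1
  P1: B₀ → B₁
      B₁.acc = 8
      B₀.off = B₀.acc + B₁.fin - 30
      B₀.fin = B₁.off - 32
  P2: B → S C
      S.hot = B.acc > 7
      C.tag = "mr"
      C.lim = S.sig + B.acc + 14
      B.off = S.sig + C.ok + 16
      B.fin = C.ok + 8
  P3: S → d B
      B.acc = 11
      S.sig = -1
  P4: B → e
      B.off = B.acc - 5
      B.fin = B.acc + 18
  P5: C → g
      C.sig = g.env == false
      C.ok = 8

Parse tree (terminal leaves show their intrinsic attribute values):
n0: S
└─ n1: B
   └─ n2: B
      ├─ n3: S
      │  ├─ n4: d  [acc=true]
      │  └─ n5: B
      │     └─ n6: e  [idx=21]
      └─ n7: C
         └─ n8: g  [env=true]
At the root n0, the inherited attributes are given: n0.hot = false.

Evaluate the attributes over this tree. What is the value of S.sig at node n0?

-6

1. n0.hot = false  [given at root]
2. n1.acc = 7  [7]
3. n2.acc = 8  [8]
4. n3.hot = true  [B.acc > 7]
5. n4.acc = true  [terminal]
6. n5.acc = 11  [11]
7. n6.idx = 21  [terminal]
8. n5.off = 6  [B.acc - 5]
9. n5.fin = 29  [B.acc + 18]
10. n3.sig = -1  [-1]
11. n7.tag = "mr"  ["mr"]
12. n7.lim = 21  [S.sig + B.acc + 14]
13. n8.env = true  [terminal]
14. n7.sig = false  [g.env == false]
15. n7.ok = 8  [8]
16. n2.off = 23  [S.sig + C.ok + 16]
17. n2.fin = 16  [C.ok + 8]
18. n1.off = -7  [B₀.acc + B₁.fin - 30]
19. n1.fin = -9  [B₁.off - 32]
20. n0.sig = -6  [B.off + 1]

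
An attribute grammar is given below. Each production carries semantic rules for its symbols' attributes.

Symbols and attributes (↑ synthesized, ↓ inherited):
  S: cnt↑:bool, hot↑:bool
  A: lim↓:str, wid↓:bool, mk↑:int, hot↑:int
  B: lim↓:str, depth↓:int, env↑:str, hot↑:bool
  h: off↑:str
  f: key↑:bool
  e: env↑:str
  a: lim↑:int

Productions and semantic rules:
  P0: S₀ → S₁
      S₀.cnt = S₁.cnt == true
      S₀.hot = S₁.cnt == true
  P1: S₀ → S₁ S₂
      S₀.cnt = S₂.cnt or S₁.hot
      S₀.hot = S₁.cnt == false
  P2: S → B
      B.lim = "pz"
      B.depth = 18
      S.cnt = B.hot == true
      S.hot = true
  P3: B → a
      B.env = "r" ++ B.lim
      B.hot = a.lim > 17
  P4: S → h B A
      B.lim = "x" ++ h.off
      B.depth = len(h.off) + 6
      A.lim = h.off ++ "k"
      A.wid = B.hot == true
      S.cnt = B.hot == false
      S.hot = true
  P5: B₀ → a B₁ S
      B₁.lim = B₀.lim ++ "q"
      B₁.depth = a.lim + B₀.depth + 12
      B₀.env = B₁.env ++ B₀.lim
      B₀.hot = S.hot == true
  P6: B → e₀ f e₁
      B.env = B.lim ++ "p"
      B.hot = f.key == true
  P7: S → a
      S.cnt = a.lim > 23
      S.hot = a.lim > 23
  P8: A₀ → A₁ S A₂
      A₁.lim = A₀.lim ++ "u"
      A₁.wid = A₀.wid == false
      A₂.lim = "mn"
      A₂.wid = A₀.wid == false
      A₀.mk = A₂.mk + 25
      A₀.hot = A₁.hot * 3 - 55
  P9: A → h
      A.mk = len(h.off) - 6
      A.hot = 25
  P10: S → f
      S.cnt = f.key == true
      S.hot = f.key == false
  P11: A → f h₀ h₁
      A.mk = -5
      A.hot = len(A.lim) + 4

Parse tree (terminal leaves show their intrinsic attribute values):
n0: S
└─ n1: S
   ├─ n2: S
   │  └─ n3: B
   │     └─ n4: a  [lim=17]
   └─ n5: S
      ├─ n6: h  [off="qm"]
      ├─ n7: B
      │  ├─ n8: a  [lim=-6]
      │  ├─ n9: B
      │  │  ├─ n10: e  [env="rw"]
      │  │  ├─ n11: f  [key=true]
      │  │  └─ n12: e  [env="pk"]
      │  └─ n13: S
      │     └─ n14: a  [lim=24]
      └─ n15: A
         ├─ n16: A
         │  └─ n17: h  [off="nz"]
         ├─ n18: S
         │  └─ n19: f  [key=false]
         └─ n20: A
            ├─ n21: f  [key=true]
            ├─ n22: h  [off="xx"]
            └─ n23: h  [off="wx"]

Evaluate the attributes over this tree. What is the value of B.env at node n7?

"xqmqpxqm"

1. n3.lim = "pz"  ["pz"]
2. n3.depth = 18  [18]
3. n4.lim = 17  [terminal]
4. n3.env = "rpz"  ["r" ++ B.lim]
5. n3.hot = false  [a.lim > 17]
6. n2.cnt = false  [B.hot == true]
7. n2.hot = true  [true]
8. n6.off = "qm"  [terminal]
9. n7.lim = "xqm"  ["x" ++ h.off]
10. n7.depth = 8  [len(h.off) + 6]
11. n8.lim = -6  [terminal]
12. n9.lim = "xqmq"  [B₀.lim ++ "q"]
13. n9.depth = 14  [a.lim + B₀.depth + 12]
14. n10.env = "rw"  [terminal]
15. n11.key = true  [terminal]
16. n12.env = "pk"  [terminal]
17. n9.env = "xqmqp"  [B.lim ++ "p"]
18. n9.hot = true  [f.key == true]
19. n14.lim = 24  [terminal]
20. n13.cnt = true  [a.lim > 23]
21. n13.hot = true  [a.lim > 23]
22. n7.env = "xqmqpxqm"  [B₁.env ++ B₀.lim]
23. n7.hot = true  [S.hot == true]
24. n15.lim = "qmk"  [h.off ++ "k"]
25. n15.wid = true  [B.hot == true]
26. n16.lim = "qmku"  [A₀.lim ++ "u"]
27. n16.wid = false  [A₀.wid == false]
28. n17.off = "nz"  [terminal]
29. n16.mk = -4  [len(h.off) - 6]
30. n16.hot = 25  [25]
31. n19.key = false  [terminal]
32. n18.cnt = false  [f.key == true]
33. n18.hot = true  [f.key == false]
34. n20.lim = "mn"  ["mn"]
35. n20.wid = false  [A₀.wid == false]
36. n21.key = true  [terminal]
37. n22.off = "xx"  [terminal]
38. n23.off = "wx"  [terminal]
39. n20.mk = -5  [-5]
40. n20.hot = 6  [len(A.lim) + 4]
41. n15.mk = 20  [A₂.mk + 25]
42. n15.hot = 20  [A₁.hot * 3 - 55]
43. n5.cnt = false  [B.hot == false]
44. n5.hot = true  [true]
45. n1.cnt = true  [S₂.cnt or S₁.hot]
46. n1.hot = true  [S₁.cnt == false]
47. n0.cnt = true  [S₁.cnt == true]
48. n0.hot = true  [S₁.cnt == true]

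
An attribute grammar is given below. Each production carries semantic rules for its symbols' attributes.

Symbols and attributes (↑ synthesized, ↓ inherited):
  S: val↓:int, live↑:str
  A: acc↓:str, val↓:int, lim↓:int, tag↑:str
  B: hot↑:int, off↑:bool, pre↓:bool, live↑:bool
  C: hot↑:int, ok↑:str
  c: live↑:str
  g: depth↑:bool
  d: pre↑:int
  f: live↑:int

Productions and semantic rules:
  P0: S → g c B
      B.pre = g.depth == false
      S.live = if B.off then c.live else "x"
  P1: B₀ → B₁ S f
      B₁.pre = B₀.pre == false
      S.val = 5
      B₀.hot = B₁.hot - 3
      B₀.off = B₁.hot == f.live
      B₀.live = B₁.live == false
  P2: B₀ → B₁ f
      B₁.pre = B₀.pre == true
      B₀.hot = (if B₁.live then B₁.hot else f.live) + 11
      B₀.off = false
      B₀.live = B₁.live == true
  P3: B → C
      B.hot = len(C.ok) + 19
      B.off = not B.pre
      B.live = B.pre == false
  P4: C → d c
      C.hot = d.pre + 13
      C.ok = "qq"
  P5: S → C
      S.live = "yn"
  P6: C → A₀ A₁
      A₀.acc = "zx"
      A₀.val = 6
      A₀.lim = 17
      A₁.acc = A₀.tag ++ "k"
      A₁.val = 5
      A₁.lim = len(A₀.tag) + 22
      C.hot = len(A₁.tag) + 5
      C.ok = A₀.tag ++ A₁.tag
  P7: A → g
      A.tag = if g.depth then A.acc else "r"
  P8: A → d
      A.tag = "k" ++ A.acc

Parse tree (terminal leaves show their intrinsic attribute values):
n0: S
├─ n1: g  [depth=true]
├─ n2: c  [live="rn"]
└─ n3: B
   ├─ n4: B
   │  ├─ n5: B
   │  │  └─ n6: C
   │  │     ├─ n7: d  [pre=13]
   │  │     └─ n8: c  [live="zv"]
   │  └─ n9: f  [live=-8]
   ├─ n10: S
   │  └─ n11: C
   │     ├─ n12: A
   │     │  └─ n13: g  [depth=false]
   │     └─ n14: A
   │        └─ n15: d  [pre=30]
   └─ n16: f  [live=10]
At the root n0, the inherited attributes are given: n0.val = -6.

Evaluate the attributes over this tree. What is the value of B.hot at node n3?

0

1. n0.val = -6  [given at root]
2. n1.depth = true  [terminal]
3. n2.live = "rn"  [terminal]
4. n3.pre = false  [g.depth == false]
5. n4.pre = true  [B₀.pre == false]
6. n5.pre = true  [B₀.pre == true]
7. n7.pre = 13  [terminal]
8. n8.live = "zv"  [terminal]
9. n6.hot = 26  [d.pre + 13]
10. n6.ok = "qq"  ["qq"]
11. n5.hot = 21  [len(C.ok) + 19]
12. n5.off = false  [not B.pre]
13. n5.live = false  [B.pre == false]
14. n9.live = -8  [terminal]
15. n4.hot = 3  [(if B₁.live then B₁.hot else f.live) + 11]
16. n4.off = false  [false]
17. n4.live = false  [B₁.live == true]
18. n10.val = 5  [5]
19. n12.acc = "zx"  ["zx"]
20. n12.val = 6  [6]
21. n12.lim = 17  [17]
22. n13.depth = false  [terminal]
23. n12.tag = "r"  [if g.depth then A.acc else "r"]
24. n14.acc = "rk"  [A₀.tag ++ "k"]
25. n14.val = 5  [5]
26. n14.lim = 23  [len(A₀.tag) + 22]
27. n15.pre = 30  [terminal]
28. n14.tag = "krk"  ["k" ++ A.acc]
29. n11.hot = 8  [len(A₁.tag) + 5]
30. n11.ok = "rkrk"  [A₀.tag ++ A₁.tag]
31. n10.live = "yn"  ["yn"]
32. n16.live = 10  [terminal]
33. n3.hot = 0  [B₁.hot - 3]
34. n3.off = false  [B₁.hot == f.live]
35. n3.live = true  [B₁.live == false]
36. n0.live = "x"  [if B.off then c.live else "x"]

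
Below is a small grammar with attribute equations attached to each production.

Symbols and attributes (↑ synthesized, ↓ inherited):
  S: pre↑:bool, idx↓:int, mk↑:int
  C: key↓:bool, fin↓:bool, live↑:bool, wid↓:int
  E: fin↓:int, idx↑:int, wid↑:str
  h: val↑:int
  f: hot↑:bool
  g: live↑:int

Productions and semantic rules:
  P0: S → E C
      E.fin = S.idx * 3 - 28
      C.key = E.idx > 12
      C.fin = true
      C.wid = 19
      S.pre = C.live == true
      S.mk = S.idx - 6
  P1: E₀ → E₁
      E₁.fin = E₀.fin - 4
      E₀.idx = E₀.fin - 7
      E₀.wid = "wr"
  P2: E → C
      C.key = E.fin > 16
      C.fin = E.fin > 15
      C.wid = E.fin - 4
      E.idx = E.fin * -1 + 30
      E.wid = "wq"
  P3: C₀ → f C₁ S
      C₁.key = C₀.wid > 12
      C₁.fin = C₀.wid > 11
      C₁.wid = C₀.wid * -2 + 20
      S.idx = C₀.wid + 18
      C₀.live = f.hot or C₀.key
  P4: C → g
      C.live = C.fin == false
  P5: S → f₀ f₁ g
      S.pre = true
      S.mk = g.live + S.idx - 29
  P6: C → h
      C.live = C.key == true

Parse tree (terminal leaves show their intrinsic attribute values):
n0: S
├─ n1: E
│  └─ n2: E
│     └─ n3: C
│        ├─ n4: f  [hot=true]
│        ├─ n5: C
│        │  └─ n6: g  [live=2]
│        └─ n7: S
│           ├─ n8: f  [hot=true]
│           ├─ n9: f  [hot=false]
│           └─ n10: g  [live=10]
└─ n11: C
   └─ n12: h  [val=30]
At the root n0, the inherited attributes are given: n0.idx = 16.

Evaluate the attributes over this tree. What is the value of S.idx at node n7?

1. n0.idx = 16  [given at root]
2. n1.fin = 20  [S.idx * 3 - 28]
3. n2.fin = 16  [E₀.fin - 4]
4. n3.key = false  [E.fin > 16]
5. n3.fin = true  [E.fin > 15]
6. n3.wid = 12  [E.fin - 4]
7. n4.hot = true  [terminal]
8. n5.key = false  [C₀.wid > 12]
9. n5.fin = true  [C₀.wid > 11]
10. n5.wid = -4  [C₀.wid * -2 + 20]
11. n6.live = 2  [terminal]
12. n5.live = false  [C.fin == false]
13. n7.idx = 30  [C₀.wid + 18]
14. n8.hot = true  [terminal]
15. n9.hot = false  [terminal]
16. n10.live = 10  [terminal]
17. n7.pre = true  [true]
18. n7.mk = 11  [g.live + S.idx - 29]
19. n3.live = true  [f.hot or C₀.key]
20. n2.idx = 14  [E.fin * -1 + 30]
21. n2.wid = "wq"  ["wq"]
22. n1.idx = 13  [E₀.fin - 7]
23. n1.wid = "wr"  ["wr"]
24. n11.key = true  [E.idx > 12]
25. n11.fin = true  [true]
26. n11.wid = 19  [19]
27. n12.val = 30  [terminal]
28. n11.live = true  [C.key == true]
29. n0.pre = true  [C.live == true]
30. n0.mk = 10  [S.idx - 6]

30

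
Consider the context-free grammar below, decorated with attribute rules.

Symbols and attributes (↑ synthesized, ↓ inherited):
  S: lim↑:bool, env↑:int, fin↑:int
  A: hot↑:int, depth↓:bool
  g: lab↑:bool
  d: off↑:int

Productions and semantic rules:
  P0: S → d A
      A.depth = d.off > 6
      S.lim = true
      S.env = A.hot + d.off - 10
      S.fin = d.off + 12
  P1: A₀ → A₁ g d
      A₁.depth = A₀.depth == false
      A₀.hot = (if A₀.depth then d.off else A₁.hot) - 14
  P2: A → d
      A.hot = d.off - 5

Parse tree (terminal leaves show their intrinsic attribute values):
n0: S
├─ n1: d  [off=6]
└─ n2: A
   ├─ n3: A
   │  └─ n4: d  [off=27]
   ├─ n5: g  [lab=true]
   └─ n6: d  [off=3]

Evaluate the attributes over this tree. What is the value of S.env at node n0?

4

1. n1.off = 6  [terminal]
2. n2.depth = false  [d.off > 6]
3. n3.depth = true  [A₀.depth == false]
4. n4.off = 27  [terminal]
5. n3.hot = 22  [d.off - 5]
6. n5.lab = true  [terminal]
7. n6.off = 3  [terminal]
8. n2.hot = 8  [(if A₀.depth then d.off else A₁.hot) - 14]
9. n0.lim = true  [true]
10. n0.env = 4  [A.hot + d.off - 10]
11. n0.fin = 18  [d.off + 12]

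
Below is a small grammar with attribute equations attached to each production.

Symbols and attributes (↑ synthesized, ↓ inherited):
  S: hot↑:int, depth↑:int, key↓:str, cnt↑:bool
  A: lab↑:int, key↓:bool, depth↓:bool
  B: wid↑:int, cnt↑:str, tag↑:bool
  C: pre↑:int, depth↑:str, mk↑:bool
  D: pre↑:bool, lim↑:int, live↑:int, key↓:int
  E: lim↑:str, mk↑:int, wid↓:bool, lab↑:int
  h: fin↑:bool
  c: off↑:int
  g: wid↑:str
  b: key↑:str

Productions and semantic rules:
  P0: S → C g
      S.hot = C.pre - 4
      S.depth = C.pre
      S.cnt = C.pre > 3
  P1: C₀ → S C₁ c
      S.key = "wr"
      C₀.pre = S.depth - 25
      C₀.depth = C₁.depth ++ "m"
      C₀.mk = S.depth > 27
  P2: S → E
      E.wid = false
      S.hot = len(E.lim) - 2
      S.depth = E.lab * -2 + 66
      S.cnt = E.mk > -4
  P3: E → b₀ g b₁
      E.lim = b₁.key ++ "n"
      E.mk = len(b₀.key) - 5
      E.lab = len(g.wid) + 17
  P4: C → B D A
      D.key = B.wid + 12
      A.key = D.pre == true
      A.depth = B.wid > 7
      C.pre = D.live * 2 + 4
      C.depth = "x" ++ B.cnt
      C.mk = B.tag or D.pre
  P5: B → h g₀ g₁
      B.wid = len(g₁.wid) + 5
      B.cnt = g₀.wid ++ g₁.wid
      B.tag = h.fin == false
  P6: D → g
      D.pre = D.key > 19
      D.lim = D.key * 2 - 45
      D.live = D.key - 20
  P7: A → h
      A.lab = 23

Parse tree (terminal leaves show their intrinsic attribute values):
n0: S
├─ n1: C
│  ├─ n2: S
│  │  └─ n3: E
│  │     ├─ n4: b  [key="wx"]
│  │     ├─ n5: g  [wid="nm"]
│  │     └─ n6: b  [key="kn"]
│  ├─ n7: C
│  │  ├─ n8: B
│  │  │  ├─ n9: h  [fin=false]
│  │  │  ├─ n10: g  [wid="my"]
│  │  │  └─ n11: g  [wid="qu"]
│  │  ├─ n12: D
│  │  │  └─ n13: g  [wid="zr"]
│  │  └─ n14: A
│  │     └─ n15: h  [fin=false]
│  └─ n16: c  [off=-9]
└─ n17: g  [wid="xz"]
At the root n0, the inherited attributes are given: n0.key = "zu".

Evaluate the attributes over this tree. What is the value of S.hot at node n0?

1. n0.key = "zu"  [given at root]
2. n2.key = "wr"  ["wr"]
3. n3.wid = false  [false]
4. n4.key = "wx"  [terminal]
5. n5.wid = "nm"  [terminal]
6. n6.key = "kn"  [terminal]
7. n3.lim = "knn"  [b₁.key ++ "n"]
8. n3.mk = -3  [len(b₀.key) - 5]
9. n3.lab = 19  [len(g.wid) + 17]
10. n2.hot = 1  [len(E.lim) - 2]
11. n2.depth = 28  [E.lab * -2 + 66]
12. n2.cnt = true  [E.mk > -4]
13. n9.fin = false  [terminal]
14. n10.wid = "my"  [terminal]
15. n11.wid = "qu"  [terminal]
16. n8.wid = 7  [len(g₁.wid) + 5]
17. n8.cnt = "myqu"  [g₀.wid ++ g₁.wid]
18. n8.tag = true  [h.fin == false]
19. n12.key = 19  [B.wid + 12]
20. n13.wid = "zr"  [terminal]
21. n12.pre = false  [D.key > 19]
22. n12.lim = -7  [D.key * 2 - 45]
23. n12.live = -1  [D.key - 20]
24. n14.key = false  [D.pre == true]
25. n14.depth = false  [B.wid > 7]
26. n15.fin = false  [terminal]
27. n14.lab = 23  [23]
28. n7.pre = 2  [D.live * 2 + 4]
29. n7.depth = "xmyqu"  ["x" ++ B.cnt]
30. n7.mk = true  [B.tag or D.pre]
31. n16.off = -9  [terminal]
32. n1.pre = 3  [S.depth - 25]
33. n1.depth = "xmyqum"  [C₁.depth ++ "m"]
34. n1.mk = true  [S.depth > 27]
35. n17.wid = "xz"  [terminal]
36. n0.hot = -1  [C.pre - 4]
37. n0.depth = 3  [C.pre]
38. n0.cnt = false  [C.pre > 3]

-1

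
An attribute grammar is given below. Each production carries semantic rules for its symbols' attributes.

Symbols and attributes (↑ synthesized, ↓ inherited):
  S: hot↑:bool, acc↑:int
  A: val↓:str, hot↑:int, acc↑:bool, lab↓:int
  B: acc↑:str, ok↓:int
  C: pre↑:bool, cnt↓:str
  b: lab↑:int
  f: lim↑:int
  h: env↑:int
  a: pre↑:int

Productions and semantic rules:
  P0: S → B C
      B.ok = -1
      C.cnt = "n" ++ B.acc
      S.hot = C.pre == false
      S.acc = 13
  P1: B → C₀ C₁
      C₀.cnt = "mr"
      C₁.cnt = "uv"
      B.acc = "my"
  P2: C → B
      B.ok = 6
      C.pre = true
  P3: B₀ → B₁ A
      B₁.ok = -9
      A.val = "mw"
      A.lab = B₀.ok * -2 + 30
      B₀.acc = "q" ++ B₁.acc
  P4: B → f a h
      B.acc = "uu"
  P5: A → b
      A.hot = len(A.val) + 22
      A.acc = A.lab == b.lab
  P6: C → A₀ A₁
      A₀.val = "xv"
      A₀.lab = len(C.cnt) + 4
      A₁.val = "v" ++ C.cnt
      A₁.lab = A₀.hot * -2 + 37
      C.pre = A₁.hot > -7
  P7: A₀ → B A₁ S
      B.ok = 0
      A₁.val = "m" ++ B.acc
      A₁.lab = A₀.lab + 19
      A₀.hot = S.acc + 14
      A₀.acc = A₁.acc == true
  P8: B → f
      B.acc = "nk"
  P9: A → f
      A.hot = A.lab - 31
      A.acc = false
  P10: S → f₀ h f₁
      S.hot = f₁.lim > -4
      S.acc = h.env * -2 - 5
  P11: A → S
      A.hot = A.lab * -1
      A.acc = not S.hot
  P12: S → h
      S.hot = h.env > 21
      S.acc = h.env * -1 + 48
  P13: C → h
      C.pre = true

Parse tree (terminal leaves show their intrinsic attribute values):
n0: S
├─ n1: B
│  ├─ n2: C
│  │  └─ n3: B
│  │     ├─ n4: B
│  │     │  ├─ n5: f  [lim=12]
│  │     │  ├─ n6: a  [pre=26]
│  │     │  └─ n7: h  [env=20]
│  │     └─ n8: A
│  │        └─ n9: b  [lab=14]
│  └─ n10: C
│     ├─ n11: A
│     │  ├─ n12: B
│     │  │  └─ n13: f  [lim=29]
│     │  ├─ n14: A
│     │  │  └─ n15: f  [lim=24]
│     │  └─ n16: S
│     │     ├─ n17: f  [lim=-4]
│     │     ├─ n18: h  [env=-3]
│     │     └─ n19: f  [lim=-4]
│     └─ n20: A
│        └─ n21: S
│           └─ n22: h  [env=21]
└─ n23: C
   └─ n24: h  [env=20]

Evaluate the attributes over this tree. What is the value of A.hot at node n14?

1. n1.ok = -1  [-1]
2. n2.cnt = "mr"  ["mr"]
3. n3.ok = 6  [6]
4. n4.ok = -9  [-9]
5. n5.lim = 12  [terminal]
6. n6.pre = 26  [terminal]
7. n7.env = 20  [terminal]
8. n4.acc = "uu"  ["uu"]
9. n8.val = "mw"  ["mw"]
10. n8.lab = 18  [B₀.ok * -2 + 30]
11. n9.lab = 14  [terminal]
12. n8.hot = 24  [len(A.val) + 22]
13. n8.acc = false  [A.lab == b.lab]
14. n3.acc = "quu"  ["q" ++ B₁.acc]
15. n2.pre = true  [true]
16. n10.cnt = "uv"  ["uv"]
17. n11.val = "xv"  ["xv"]
18. n11.lab = 6  [len(C.cnt) + 4]
19. n12.ok = 0  [0]
20. n13.lim = 29  [terminal]
21. n12.acc = "nk"  ["nk"]
22. n14.val = "mnk"  ["m" ++ B.acc]
23. n14.lab = 25  [A₀.lab + 19]
24. n15.lim = 24  [terminal]
25. n14.hot = -6  [A.lab - 31]
26. n14.acc = false  [false]
27. n17.lim = -4  [terminal]
28. n18.env = -3  [terminal]
29. n19.lim = -4  [terminal]
30. n16.hot = false  [f₁.lim > -4]
31. n16.acc = 1  [h.env * -2 - 5]
32. n11.hot = 15  [S.acc + 14]
33. n11.acc = false  [A₁.acc == true]
34. n20.val = "vuv"  ["v" ++ C.cnt]
35. n20.lab = 7  [A₀.hot * -2 + 37]
36. n22.env = 21  [terminal]
37. n21.hot = false  [h.env > 21]
38. n21.acc = 27  [h.env * -1 + 48]
39. n20.hot = -7  [A.lab * -1]
40. n20.acc = true  [not S.hot]
41. n10.pre = false  [A₁.hot > -7]
42. n1.acc = "my"  ["my"]
43. n23.cnt = "nmy"  ["n" ++ B.acc]
44. n24.env = 20  [terminal]
45. n23.pre = true  [true]
46. n0.hot = false  [C.pre == false]
47. n0.acc = 13  [13]

-6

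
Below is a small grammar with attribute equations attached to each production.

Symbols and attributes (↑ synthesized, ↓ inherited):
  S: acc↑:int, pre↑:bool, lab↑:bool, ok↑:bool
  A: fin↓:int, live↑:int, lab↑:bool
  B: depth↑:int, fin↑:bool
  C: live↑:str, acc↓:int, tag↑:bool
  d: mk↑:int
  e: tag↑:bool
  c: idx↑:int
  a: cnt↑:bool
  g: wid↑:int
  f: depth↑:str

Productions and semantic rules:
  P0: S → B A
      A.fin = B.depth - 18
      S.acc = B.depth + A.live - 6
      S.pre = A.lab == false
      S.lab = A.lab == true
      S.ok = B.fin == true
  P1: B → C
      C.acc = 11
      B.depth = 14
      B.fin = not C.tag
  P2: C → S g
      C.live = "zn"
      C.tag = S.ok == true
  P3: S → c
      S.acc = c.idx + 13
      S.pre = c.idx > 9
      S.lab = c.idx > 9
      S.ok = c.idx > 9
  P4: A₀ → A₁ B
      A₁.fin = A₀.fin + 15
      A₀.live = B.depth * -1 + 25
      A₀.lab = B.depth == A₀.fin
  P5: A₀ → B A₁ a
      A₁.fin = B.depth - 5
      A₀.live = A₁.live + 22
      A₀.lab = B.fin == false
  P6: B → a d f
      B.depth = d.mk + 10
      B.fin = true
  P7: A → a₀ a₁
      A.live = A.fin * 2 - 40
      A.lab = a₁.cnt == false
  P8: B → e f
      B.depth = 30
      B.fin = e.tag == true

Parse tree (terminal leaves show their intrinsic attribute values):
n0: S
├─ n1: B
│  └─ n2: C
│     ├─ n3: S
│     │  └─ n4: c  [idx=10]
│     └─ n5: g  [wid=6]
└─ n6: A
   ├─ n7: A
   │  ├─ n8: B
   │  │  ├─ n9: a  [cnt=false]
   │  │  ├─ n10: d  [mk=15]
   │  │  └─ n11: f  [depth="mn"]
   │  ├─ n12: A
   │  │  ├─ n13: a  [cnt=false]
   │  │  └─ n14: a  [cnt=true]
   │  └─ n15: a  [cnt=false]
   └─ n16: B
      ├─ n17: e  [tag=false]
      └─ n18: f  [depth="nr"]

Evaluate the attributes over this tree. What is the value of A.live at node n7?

1. n2.acc = 11  [11]
2. n4.idx = 10  [terminal]
3. n3.acc = 23  [c.idx + 13]
4. n3.pre = true  [c.idx > 9]
5. n3.lab = true  [c.idx > 9]
6. n3.ok = true  [c.idx > 9]
7. n5.wid = 6  [terminal]
8. n2.live = "zn"  ["zn"]
9. n2.tag = true  [S.ok == true]
10. n1.depth = 14  [14]
11. n1.fin = false  [not C.tag]
12. n6.fin = -4  [B.depth - 18]
13. n7.fin = 11  [A₀.fin + 15]
14. n9.cnt = false  [terminal]
15. n10.mk = 15  [terminal]
16. n11.depth = "mn"  [terminal]
17. n8.depth = 25  [d.mk + 10]
18. n8.fin = true  [true]
19. n12.fin = 20  [B.depth - 5]
20. n13.cnt = false  [terminal]
21. n14.cnt = true  [terminal]
22. n12.live = 0  [A.fin * 2 - 40]
23. n12.lab = false  [a₁.cnt == false]
24. n15.cnt = false  [terminal]
25. n7.live = 22  [A₁.live + 22]
26. n7.lab = false  [B.fin == false]
27. n17.tag = false  [terminal]
28. n18.depth = "nr"  [terminal]
29. n16.depth = 30  [30]
30. n16.fin = false  [e.tag == true]
31. n6.live = -5  [B.depth * -1 + 25]
32. n6.lab = false  [B.depth == A₀.fin]
33. n0.acc = 3  [B.depth + A.live - 6]
34. n0.pre = true  [A.lab == false]
35. n0.lab = false  [A.lab == true]
36. n0.ok = false  [B.fin == true]

22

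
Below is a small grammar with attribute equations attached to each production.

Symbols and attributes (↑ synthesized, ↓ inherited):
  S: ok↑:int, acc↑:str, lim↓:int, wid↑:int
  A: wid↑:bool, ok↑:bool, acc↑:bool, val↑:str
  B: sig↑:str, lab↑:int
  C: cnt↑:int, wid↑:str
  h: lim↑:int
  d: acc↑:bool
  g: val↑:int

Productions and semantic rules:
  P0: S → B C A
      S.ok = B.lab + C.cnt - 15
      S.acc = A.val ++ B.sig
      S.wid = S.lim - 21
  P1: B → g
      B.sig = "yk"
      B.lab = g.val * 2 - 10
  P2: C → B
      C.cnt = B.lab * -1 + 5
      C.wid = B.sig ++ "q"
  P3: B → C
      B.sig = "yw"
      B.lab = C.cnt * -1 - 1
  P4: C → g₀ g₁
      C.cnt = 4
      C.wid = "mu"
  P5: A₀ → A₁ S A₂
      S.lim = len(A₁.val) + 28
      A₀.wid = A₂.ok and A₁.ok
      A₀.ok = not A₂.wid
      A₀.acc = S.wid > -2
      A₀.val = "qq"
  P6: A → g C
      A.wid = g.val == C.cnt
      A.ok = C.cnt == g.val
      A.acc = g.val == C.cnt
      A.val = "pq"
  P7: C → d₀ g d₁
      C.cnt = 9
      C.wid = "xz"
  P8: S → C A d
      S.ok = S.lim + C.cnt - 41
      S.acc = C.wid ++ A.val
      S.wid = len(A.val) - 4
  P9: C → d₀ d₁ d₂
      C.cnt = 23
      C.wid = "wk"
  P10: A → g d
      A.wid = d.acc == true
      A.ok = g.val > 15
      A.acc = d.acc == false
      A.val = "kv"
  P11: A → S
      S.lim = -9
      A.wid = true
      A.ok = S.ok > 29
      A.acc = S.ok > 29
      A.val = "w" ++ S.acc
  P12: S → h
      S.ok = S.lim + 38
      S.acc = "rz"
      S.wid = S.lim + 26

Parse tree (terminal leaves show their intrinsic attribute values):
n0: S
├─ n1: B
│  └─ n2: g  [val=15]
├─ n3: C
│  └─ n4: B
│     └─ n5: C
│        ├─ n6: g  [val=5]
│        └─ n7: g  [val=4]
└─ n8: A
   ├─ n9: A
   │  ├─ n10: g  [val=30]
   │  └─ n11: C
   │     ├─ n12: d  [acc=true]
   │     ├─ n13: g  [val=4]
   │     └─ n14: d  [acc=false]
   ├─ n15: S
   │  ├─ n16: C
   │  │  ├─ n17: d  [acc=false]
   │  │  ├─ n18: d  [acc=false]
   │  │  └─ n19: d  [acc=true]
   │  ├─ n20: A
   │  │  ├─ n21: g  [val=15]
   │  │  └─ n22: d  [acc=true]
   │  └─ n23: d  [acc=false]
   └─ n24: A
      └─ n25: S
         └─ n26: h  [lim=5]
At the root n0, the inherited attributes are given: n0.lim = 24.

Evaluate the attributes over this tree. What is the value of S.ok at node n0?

15

1. n0.lim = 24  [given at root]
2. n2.val = 15  [terminal]
3. n1.sig = "yk"  ["yk"]
4. n1.lab = 20  [g.val * 2 - 10]
5. n6.val = 5  [terminal]
6. n7.val = 4  [terminal]
7. n5.cnt = 4  [4]
8. n5.wid = "mu"  ["mu"]
9. n4.sig = "yw"  ["yw"]
10. n4.lab = -5  [C.cnt * -1 - 1]
11. n3.cnt = 10  [B.lab * -1 + 5]
12. n3.wid = "ywq"  [B.sig ++ "q"]
13. n10.val = 30  [terminal]
14. n12.acc = true  [terminal]
15. n13.val = 4  [terminal]
16. n14.acc = false  [terminal]
17. n11.cnt = 9  [9]
18. n11.wid = "xz"  ["xz"]
19. n9.wid = false  [g.val == C.cnt]
20. n9.ok = false  [C.cnt == g.val]
21. n9.acc = false  [g.val == C.cnt]
22. n9.val = "pq"  ["pq"]
23. n15.lim = 30  [len(A₁.val) + 28]
24. n17.acc = false  [terminal]
25. n18.acc = false  [terminal]
26. n19.acc = true  [terminal]
27. n16.cnt = 23  [23]
28. n16.wid = "wk"  ["wk"]
29. n21.val = 15  [terminal]
30. n22.acc = true  [terminal]
31. n20.wid = true  [d.acc == true]
32. n20.ok = false  [g.val > 15]
33. n20.acc = false  [d.acc == false]
34. n20.val = "kv"  ["kv"]
35. n23.acc = false  [terminal]
36. n15.ok = 12  [S.lim + C.cnt - 41]
37. n15.acc = "wkkv"  [C.wid ++ A.val]
38. n15.wid = -2  [len(A.val) - 4]
39. n25.lim = -9  [-9]
40. n26.lim = 5  [terminal]
41. n25.ok = 29  [S.lim + 38]
42. n25.acc = "rz"  ["rz"]
43. n25.wid = 17  [S.lim + 26]
44. n24.wid = true  [true]
45. n24.ok = false  [S.ok > 29]
46. n24.acc = false  [S.ok > 29]
47. n24.val = "wrz"  ["w" ++ S.acc]
48. n8.wid = false  [A₂.ok and A₁.ok]
49. n8.ok = false  [not A₂.wid]
50. n8.acc = false  [S.wid > -2]
51. n8.val = "qq"  ["qq"]
52. n0.ok = 15  [B.lab + C.cnt - 15]
53. n0.acc = "qqyk"  [A.val ++ B.sig]
54. n0.wid = 3  [S.lim - 21]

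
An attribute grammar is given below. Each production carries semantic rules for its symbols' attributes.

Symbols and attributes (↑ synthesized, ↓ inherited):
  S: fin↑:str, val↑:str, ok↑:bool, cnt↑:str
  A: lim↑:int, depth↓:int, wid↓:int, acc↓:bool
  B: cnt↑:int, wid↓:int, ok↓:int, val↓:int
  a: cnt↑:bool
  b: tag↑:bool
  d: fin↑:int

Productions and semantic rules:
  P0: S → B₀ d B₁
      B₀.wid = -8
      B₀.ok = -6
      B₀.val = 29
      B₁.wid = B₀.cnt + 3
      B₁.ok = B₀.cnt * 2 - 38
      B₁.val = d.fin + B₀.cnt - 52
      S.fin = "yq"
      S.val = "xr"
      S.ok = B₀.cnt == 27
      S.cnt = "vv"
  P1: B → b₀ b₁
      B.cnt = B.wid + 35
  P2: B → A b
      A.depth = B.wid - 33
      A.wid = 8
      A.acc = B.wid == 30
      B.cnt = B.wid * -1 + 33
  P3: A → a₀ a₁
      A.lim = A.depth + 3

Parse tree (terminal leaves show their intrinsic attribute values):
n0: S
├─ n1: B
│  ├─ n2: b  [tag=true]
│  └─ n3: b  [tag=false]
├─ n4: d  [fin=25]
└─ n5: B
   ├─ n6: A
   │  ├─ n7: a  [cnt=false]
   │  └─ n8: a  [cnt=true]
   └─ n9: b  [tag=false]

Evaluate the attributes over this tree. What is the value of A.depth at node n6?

1. n1.wid = -8  [-8]
2. n1.ok = -6  [-6]
3. n1.val = 29  [29]
4. n2.tag = true  [terminal]
5. n3.tag = false  [terminal]
6. n1.cnt = 27  [B.wid + 35]
7. n4.fin = 25  [terminal]
8. n5.wid = 30  [B₀.cnt + 3]
9. n5.ok = 16  [B₀.cnt * 2 - 38]
10. n5.val = 0  [d.fin + B₀.cnt - 52]
11. n6.depth = -3  [B.wid - 33]
12. n6.wid = 8  [8]
13. n6.acc = true  [B.wid == 30]
14. n7.cnt = false  [terminal]
15. n8.cnt = true  [terminal]
16. n6.lim = 0  [A.depth + 3]
17. n9.tag = false  [terminal]
18. n5.cnt = 3  [B.wid * -1 + 33]
19. n0.fin = "yq"  ["yq"]
20. n0.val = "xr"  ["xr"]
21. n0.ok = true  [B₀.cnt == 27]
22. n0.cnt = "vv"  ["vv"]

-3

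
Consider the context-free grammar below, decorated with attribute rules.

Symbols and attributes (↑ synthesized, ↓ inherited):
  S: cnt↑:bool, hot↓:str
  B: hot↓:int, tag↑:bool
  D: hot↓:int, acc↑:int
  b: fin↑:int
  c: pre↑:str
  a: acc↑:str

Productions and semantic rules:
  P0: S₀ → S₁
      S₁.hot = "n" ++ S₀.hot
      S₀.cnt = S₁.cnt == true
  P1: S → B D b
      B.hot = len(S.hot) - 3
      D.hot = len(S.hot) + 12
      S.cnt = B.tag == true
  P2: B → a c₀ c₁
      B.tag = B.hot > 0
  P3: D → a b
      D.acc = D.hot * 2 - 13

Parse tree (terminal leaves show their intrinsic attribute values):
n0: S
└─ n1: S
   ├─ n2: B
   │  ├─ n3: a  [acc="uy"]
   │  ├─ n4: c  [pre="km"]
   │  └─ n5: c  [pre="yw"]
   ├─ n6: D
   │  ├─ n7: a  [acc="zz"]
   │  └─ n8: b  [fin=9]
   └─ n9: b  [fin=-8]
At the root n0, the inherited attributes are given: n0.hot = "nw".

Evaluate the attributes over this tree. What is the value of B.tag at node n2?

1. n0.hot = "nw"  [given at root]
2. n1.hot = "nnw"  ["n" ++ S₀.hot]
3. n2.hot = 0  [len(S.hot) - 3]
4. n3.acc = "uy"  [terminal]
5. n4.pre = "km"  [terminal]
6. n5.pre = "yw"  [terminal]
7. n2.tag = false  [B.hot > 0]
8. n6.hot = 15  [len(S.hot) + 12]
9. n7.acc = "zz"  [terminal]
10. n8.fin = 9  [terminal]
11. n6.acc = 17  [D.hot * 2 - 13]
12. n9.fin = -8  [terminal]
13. n1.cnt = false  [B.tag == true]
14. n0.cnt = false  [S₁.cnt == true]

false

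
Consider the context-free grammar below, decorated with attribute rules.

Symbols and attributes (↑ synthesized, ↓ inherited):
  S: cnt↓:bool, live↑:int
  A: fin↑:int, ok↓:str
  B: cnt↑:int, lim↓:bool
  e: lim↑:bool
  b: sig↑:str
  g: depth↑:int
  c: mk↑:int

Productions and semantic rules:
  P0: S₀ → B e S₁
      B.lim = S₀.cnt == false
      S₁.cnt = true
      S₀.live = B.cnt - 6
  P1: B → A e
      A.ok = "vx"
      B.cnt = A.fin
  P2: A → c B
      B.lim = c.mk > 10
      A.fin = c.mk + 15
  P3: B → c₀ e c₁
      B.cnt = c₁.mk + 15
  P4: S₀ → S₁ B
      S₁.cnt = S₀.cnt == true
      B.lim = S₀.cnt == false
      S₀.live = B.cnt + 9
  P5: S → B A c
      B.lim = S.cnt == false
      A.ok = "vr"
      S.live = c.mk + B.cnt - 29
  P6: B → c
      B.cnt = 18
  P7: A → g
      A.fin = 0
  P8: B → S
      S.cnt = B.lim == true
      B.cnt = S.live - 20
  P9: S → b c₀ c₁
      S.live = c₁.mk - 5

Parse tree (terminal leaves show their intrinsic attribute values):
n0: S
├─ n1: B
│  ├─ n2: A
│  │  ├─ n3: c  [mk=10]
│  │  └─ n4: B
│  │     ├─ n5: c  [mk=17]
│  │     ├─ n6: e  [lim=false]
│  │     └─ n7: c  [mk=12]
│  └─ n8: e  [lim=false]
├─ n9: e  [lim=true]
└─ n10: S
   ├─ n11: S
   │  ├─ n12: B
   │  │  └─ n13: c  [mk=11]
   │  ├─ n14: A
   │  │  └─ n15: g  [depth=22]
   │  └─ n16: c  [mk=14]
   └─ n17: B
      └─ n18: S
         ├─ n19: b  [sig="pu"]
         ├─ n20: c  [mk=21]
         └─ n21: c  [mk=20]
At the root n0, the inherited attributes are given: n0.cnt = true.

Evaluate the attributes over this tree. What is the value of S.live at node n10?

1. n0.cnt = true  [given at root]
2. n1.lim = false  [S₀.cnt == false]
3. n2.ok = "vx"  ["vx"]
4. n3.mk = 10  [terminal]
5. n4.lim = false  [c.mk > 10]
6. n5.mk = 17  [terminal]
7. n6.lim = false  [terminal]
8. n7.mk = 12  [terminal]
9. n4.cnt = 27  [c₁.mk + 15]
10. n2.fin = 25  [c.mk + 15]
11. n8.lim = false  [terminal]
12. n1.cnt = 25  [A.fin]
13. n9.lim = true  [terminal]
14. n10.cnt = true  [true]
15. n11.cnt = true  [S₀.cnt == true]
16. n12.lim = false  [S.cnt == false]
17. n13.mk = 11  [terminal]
18. n12.cnt = 18  [18]
19. n14.ok = "vr"  ["vr"]
20. n15.depth = 22  [terminal]
21. n14.fin = 0  [0]
22. n16.mk = 14  [terminal]
23. n11.live = 3  [c.mk + B.cnt - 29]
24. n17.lim = false  [S₀.cnt == false]
25. n18.cnt = false  [B.lim == true]
26. n19.sig = "pu"  [terminal]
27. n20.mk = 21  [terminal]
28. n21.mk = 20  [terminal]
29. n18.live = 15  [c₁.mk - 5]
30. n17.cnt = -5  [S.live - 20]
31. n10.live = 4  [B.cnt + 9]
32. n0.live = 19  [B.cnt - 6]

4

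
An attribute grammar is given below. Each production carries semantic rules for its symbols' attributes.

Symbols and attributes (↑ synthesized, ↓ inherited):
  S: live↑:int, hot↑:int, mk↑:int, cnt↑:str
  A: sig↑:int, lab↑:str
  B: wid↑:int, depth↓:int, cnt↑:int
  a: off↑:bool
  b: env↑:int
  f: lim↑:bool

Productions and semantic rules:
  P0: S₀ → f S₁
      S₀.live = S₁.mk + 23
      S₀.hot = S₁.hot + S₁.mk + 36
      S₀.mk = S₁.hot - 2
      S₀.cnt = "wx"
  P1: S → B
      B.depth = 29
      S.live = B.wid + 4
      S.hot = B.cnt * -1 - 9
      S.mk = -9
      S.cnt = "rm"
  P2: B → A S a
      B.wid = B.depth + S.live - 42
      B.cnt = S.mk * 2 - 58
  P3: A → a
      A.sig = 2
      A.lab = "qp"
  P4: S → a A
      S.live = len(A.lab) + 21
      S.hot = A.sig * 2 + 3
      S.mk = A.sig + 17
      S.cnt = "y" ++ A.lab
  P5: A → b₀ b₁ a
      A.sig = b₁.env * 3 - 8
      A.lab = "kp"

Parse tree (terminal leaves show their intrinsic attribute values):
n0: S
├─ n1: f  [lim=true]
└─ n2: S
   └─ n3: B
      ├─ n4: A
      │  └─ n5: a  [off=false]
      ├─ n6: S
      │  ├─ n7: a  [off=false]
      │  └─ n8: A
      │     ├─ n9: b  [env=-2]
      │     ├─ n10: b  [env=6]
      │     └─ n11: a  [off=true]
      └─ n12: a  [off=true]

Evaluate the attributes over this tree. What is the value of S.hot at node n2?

1. n1.lim = true  [terminal]
2. n3.depth = 29  [29]
3. n5.off = false  [terminal]
4. n4.sig = 2  [2]
5. n4.lab = "qp"  ["qp"]
6. n7.off = false  [terminal]
7. n9.env = -2  [terminal]
8. n10.env = 6  [terminal]
9. n11.off = true  [terminal]
10. n8.sig = 10  [b₁.env * 3 - 8]
11. n8.lab = "kp"  ["kp"]
12. n6.live = 23  [len(A.lab) + 21]
13. n6.hot = 23  [A.sig * 2 + 3]
14. n6.mk = 27  [A.sig + 17]
15. n6.cnt = "ykp"  ["y" ++ A.lab]
16. n12.off = true  [terminal]
17. n3.wid = 10  [B.depth + S.live - 42]
18. n3.cnt = -4  [S.mk * 2 - 58]
19. n2.live = 14  [B.wid + 4]
20. n2.hot = -5  [B.cnt * -1 - 9]
21. n2.mk = -9  [-9]
22. n2.cnt = "rm"  ["rm"]
23. n0.live = 14  [S₁.mk + 23]
24. n0.hot = 22  [S₁.hot + S₁.mk + 36]
25. n0.mk = -7  [S₁.hot - 2]
26. n0.cnt = "wx"  ["wx"]

-5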